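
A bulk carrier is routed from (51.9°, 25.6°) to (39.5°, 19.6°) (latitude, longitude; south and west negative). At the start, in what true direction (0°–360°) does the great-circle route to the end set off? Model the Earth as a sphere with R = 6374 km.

θ = atan2( sin Δλ·cos φ₂ ,  cos φ₁ sin φ₂ − sin φ₁ cos φ₂ cos Δλ )
  = atan2(-0.0807, -0.2114) = 200.88°

200.9°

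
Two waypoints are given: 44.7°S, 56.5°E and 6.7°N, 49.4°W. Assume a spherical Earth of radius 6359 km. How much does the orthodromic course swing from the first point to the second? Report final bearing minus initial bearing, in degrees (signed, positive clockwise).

At departure: θ₁ = atan2(sin Δλ cos φ₂, cos φ₁ sin φ₂ − sin φ₁ cos φ₂ cos Δλ) = 263.52°
At arrival: θ₂ = atan2(sin Δλ cos φ₁, −cos φ₂ sin φ₁ + sin φ₂ cos φ₁ cos Δλ) = 314.67°
Δθ = θ₂ − θ₁ = +51.2°

+51.2°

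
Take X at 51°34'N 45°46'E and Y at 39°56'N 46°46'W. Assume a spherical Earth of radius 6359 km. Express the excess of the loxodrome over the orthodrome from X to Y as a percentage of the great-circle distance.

6.6%

Great circle: σ = 1.0681 rad → d_gc = Rσ = 6792.3 km
Rhumb: Δφ = -0.2030, Δλ = -1.6150, Δψ = -0.2925, q = Δφ/Δψ = 0.6940 → d_rh = R√(Δφ²+q²Δλ²) = 7243.8 km
Excess = (7243.8 − 6792.3) / 6792.3 = 451.5 / 6792.3 = 6.647% ≈ 6.6%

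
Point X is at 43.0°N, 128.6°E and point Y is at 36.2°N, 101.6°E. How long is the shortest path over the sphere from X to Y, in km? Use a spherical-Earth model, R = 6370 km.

2421 km

cos σ = sin φ₁ sin φ₂ + cos φ₁ cos φ₂ cos Δλ
      = sin(43.00°)sin(36.20°) + cos(43.00°)cos(36.20°)cos(-27.00°) = 0.9286
σ = 21.776° → d = Rσ = 6370·0.38007 = 2421 km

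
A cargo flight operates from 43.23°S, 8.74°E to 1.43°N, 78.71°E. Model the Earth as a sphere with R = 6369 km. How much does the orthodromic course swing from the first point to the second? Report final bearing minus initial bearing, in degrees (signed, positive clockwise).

Initial bearing θ₁ = atan2(sin Δλ cos φ₂, cos φ₁ sin φ₂ − sin φ₁ cos φ₂ cos Δλ) = 74.94°
Final bearing θ₂ = (initial bearing from the destination back to the start) + 180° = 44.73°
Δθ = θ₂ − θ₁ = -30.2°

-30.2°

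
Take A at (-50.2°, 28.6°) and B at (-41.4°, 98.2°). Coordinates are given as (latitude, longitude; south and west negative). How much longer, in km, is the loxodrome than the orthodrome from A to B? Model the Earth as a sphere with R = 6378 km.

Great circle: cos σ = sin φ₁ sin φ₂ + cos φ₁ cos φ₂ cos Δλ,  σ = 0.8292 rad → d_gc = 5288.8 km
Rhumb line: Δψ = +0.2210, q = Δφ/Δψ = 0.6950, d_rh = R√(Δφ²+q²Δλ²) = 5473.2 km
Excess = 5473.2 − 5288.8 = 184.4 ≈ 184 km

184 km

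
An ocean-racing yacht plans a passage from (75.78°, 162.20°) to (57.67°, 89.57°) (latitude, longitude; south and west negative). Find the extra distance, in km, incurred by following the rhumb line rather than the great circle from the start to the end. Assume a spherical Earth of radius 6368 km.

203 km

Great circle: cos σ = sin φ₁ sin φ₂ + cos φ₁ cos φ₂ cos Δλ,  σ = 0.5388 rad → d_gc = 3431.3 km
Rhumb line: Δψ = -0.8432, q = Δφ/Δψ = 0.3748, d_rh = R√(Δφ²+q²Δλ²) = 3634.1 km
Excess = 3634.1 − 3431.3 = 202.8 ≈ 203 km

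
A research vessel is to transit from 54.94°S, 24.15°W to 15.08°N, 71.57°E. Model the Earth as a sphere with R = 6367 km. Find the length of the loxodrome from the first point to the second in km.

Rhumb course C = atan2(Δλ, Δψ) with Δψ = ln[tan(π/4+φ₂/2)/tan(π/4+φ₁/2)] = +1.4187, Δλ = +1.6706 → C = 49.66°
d = R·|Δφ| / |cos C| = 6367·1.22208 / 0.64729 = 12021 km

12021 km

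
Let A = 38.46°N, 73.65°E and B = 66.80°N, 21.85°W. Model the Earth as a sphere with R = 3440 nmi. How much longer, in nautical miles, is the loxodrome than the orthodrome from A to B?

295 nmi

Great circle: cos σ = sin φ₁ sin φ₂ + cos φ₁ cos φ₂ cos Δλ,  σ = 0.9979 rad → d_gc = 3432.6 nmi
Rhumb line: Δψ = +0.8552, q = Δφ/Δψ = 0.5784, d_rh = R√(Δφ²+q²Δλ²) = 3727.2 nmi
Excess = 3727.2 − 3432.6 = 294.6 ≈ 295 nmi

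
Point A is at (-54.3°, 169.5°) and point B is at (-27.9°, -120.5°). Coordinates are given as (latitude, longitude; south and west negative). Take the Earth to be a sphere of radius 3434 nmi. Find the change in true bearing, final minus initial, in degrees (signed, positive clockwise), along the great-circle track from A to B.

-50.6°

Initial bearing θ₁ = atan2(sin Δλ cos φ₂, cos φ₁ sin φ₂ − sin φ₁ cos φ₂ cos Δλ) = 91.90°
Final bearing θ₂ = (initial bearing from the destination back to the start) + 180° = 41.29°
Δθ = θ₂ − θ₁ = -50.6°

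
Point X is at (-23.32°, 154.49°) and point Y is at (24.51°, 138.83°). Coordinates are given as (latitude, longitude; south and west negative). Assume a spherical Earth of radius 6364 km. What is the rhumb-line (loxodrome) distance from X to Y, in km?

Rhumb course C = atan2(Δλ, Δψ) with Δψ = ln[tan(π/4+φ₂/2)/tan(π/4+φ₁/2)] = +0.8602, Δλ = -0.2733 → C = 342.37°
d = R·|Δφ| / |cos C| = 6364·0.83479 / 0.95305 = 5574 km

5574 km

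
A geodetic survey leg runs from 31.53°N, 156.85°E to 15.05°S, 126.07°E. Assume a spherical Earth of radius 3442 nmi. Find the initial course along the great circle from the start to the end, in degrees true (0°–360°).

θ = atan2( sin Δλ·cos φ₂ ,  cos φ₁ sin φ₂ − sin φ₁ cos φ₂ cos Δλ )
  = atan2(-0.4942, -0.6552) = 217.03°

217.0°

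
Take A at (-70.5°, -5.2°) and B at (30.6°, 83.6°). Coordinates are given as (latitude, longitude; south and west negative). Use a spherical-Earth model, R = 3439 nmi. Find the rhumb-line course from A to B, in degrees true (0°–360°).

Δψ = ln[tan(π/4+φ₂/2)/tan(π/4+φ₁/2)] = +2.3227
Δλ = +1.5499 rad (taken the short way round)
course = atan2(Δλ, Δψ) = 33.71°

33.7°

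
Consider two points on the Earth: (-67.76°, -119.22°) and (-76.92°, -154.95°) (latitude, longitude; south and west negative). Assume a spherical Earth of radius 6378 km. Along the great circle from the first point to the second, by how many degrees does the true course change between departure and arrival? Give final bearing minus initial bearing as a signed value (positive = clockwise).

Initial bearing θ₁ = atan2(sin Δλ cos φ₂, cos φ₁ sin φ₂ − sin φ₁ cos φ₂ cos Δλ) = 213.64°
Final bearing θ₂ = (initial bearing from the destination back to the start) + 180° = 247.89°
Δθ = θ₂ − θ₁ = +34.2°

+34.2°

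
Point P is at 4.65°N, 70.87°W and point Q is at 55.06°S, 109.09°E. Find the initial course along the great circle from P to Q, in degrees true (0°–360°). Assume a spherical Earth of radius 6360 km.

θ = atan2( sin Δλ·cos φ₂ ,  cos φ₁ sin φ₂ − sin φ₁ cos φ₂ cos Δλ )
  = atan2(+0.0004, -0.7706) = 179.97°

180.0°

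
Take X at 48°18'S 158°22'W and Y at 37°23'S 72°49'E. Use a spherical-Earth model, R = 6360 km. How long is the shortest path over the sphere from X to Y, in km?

Haversine: a = sin²(Δφ/2)+cos φ₁ cos φ₂ sin²(Δλ/2) = 0.43901;  σ = 2·atan2(√a,√(1−a))
σ = 82.993° → d = Rσ = 6360·1.44851 = 9213 km

9213 km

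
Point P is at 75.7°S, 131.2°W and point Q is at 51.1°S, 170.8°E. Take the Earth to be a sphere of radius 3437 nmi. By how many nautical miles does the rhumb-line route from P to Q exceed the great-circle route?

70 nmi

Great circle: cos σ = sin φ₁ sin φ₂ + cos φ₁ cos φ₂ cos Δλ,  σ = 0.5803 rad → d_gc = 1994.3 nmi
Rhumb line: Δψ = +1.0350, q = Δφ/Δψ = 0.4148, d_rh = R√(Δφ²+q²Δλ²) = 2064.2 nmi
Excess = 2064.2 − 1994.3 = 69.9 ≈ 70 nmi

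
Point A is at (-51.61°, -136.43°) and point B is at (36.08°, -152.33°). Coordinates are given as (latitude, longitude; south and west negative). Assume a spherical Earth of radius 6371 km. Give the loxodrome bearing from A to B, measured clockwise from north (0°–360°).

Meridional parts: M(φ₁)=-1.0552, M(φ₂)=+0.6760 → ΔM = +1.7312;  Δλ = -0.2775 rad
tan C = Δλ / ΔM = -0.1603 → C = 350.89°

350.9°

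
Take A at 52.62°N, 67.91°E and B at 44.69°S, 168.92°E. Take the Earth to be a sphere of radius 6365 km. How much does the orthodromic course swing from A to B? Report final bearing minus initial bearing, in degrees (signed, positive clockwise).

Initial bearing θ₁ = atan2(sin Δλ cos φ₂, cos φ₁ sin φ₂ − sin φ₁ cos φ₂ cos Δλ) = 114.57°
Final bearing θ₂ = (initial bearing from the destination back to the start) + 180° = 129.05°
Δθ = θ₂ − θ₁ = +14.5°

+14.5°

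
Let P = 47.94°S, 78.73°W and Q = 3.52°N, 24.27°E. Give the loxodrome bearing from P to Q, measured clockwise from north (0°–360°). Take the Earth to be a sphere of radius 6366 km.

Meridional parts: M(φ₁)=-0.9559, M(φ₂)=+0.0615 → ΔM = +1.0174;  Δλ = +1.7977 rad
tan C = Δλ / ΔM = +1.7670 → C = 60.49°

60.5°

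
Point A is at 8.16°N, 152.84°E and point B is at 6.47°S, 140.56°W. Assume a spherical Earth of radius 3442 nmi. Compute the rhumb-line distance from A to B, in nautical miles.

4085 nmi

Δψ = ln[tan(π/4+φ₂/2)/tan(π/4+φ₁/2)] = -0.2561;  Δφ = -0.2553 rad,  Δλ = +1.1624 rad
q = Δφ/Δψ = 0.9972
d = R·√(Δφ² + q²Δλ²) = 3442·1.18689 = 4085 nmi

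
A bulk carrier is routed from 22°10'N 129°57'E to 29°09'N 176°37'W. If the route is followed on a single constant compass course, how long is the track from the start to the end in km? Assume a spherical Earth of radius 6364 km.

5401 km

Δψ = ln[tan(π/4+φ₂/2)/tan(π/4+φ₁/2)] = +0.1353;  Δφ = +0.1219 rad,  Δλ = +0.9326 rad
q = Δφ/Δψ = 0.9006
d = R·√(Δφ² + q²Δλ²) = 6364·0.84866 = 5401 km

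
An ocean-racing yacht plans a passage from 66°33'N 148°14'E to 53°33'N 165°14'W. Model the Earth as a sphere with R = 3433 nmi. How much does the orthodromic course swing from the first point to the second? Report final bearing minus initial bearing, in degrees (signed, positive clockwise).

+41.1°

Initial bearing θ₁ = atan2(sin Δλ cos φ₂, cos φ₁ sin φ₂ − sin φ₁ cos φ₂ cos Δλ) = 97.25°
Final bearing θ₂ = (initial bearing from the destination back to the start) + 180° = 138.36°
Δθ = θ₂ − θ₁ = +41.1°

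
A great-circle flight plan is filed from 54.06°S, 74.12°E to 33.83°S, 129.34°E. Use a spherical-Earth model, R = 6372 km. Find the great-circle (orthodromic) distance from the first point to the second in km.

4805 km

cos σ = sin φ₁ sin φ₂ + cos φ₁ cos φ₂ cos Δλ
      = sin(-54.06°)sin(-33.83°) + cos(-54.06°)cos(-33.83°)cos(55.22°) = 0.7289
σ = 43.208° → d = Rσ = 6372·0.75413 = 4805 km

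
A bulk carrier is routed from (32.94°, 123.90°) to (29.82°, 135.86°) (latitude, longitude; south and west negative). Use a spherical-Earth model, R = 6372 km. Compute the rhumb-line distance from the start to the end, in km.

Rhumb course C = atan2(Δλ, Δψ) with Δψ = ln[tan(π/4+φ₂/2)/tan(π/4+φ₁/2)] = -0.0638, Δλ = +0.2087 → C = 106.99°
d = R·|Δφ| / |cos C| = 6372·0.05445 / 0.29228 = 1187 km

1187 km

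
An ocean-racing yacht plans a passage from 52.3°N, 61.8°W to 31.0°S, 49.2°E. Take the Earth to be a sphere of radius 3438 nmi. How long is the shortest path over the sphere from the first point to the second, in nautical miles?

Haversine: a = sin²(Δφ/2)+cos φ₁ cos φ₂ sin²(Δλ/2) = 0.79768;  σ = 2·atan2(√a,√(1−a))
σ = 126.538° → d = Rσ = 3438·2.20851 = 7593 nmi

7593 nmi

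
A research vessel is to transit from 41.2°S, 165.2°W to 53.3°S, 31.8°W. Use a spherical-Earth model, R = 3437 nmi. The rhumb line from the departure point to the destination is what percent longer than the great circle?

17.4%

Great circle: σ = 1.3498 rad → d_gc = Rσ = 4639.4 nmi
Rhumb: Δφ = -0.2112, Δλ = +2.3283, Δψ = -0.3131, q = Δφ/Δψ = 0.6746 → d_rh = R√(Δφ²+q²Δλ²) = 5446.6 nmi
Excess = (5446.6 − 4639.4) / 4639.4 = 807.2 / 4639.4 = 17.40% ≈ 17.4%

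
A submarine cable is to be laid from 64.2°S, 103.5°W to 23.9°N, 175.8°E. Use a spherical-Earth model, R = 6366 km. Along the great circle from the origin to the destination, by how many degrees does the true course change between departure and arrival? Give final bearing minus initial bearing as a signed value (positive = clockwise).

+44.3°

Initial bearing θ₁ = atan2(sin Δλ cos φ₂, cos φ₁ sin φ₂ − sin φ₁ cos φ₂ cos Δλ) = 288.93°
Final bearing θ₂ = (initial bearing from the destination back to the start) + 180° = 333.24°
Δθ = θ₂ − θ₁ = +44.3°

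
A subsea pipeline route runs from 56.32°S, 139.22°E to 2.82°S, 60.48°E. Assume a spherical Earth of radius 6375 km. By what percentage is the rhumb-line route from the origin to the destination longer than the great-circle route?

2.6%

Great circle: σ = 1.4211 rad → d_gc = Rσ = 9059.8 km
Rhumb: Δφ = +0.9338, Δλ = -1.3743, Δψ = +1.1458, q = Δφ/Δψ = 0.8149 → d_rh = R√(Δφ²+q²Δλ²) = 9295.4 km
Excess = (9295.4 − 9059.8) / 9059.8 = 235.6 / 9059.8 = 2.60% ≈ 2.6%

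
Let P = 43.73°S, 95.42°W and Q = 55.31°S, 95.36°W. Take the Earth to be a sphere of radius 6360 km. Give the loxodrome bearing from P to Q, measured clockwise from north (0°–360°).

179.8°

Meridional parts: M(φ₁)=-0.8504, M(φ₂)=-1.1637 → ΔM = -0.3133;  Δλ = +0.0010 rad
tan C = Δλ / ΔM = -0.0033 → C = 179.81°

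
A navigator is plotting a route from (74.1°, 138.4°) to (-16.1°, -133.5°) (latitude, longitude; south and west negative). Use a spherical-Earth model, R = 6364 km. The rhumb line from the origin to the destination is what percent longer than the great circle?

4.0%

Great circle: σ = 1.8317 rad → d_gc = Rσ = 11657.1 km
Rhumb: Δφ = -1.5743, Δλ = +1.5376, Δψ = -2.2534, q = Δφ/Δψ = 0.6986 → d_rh = R√(Δφ²+q²Δλ²) = 12129.0 km
Excess = (12129.0 − 11657.1) / 11657.1 = 471.9 / 11657.1 = 4.048% ≈ 4.0%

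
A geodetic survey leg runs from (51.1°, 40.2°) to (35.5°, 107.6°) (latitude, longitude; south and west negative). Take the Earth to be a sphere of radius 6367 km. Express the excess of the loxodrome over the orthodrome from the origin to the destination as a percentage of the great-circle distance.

3.0%

Great circle: σ = 0.8653 rad → d_gc = Rσ = 5509.5 km
Rhumb: Δφ = -0.2723, Δλ = +1.1764, Δψ = -0.3774, q = Δφ/Δψ = 0.7215 → d_rh = R√(Δφ²+q²Δλ²) = 5675.0 km
Excess = (5675.0 − 5509.5) / 5509.5 = 165.5 / 5509.5 = 3.00% ≈ 3.0%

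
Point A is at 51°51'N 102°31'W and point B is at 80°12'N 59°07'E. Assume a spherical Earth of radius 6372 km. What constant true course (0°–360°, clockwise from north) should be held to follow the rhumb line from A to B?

63.7°

Δψ = ln[tan(π/4+φ₂/2)/tan(π/4+φ₁/2)] = +1.3946
Δλ = +2.8210 rad (taken the short way round)
course = atan2(Δλ, Δψ) = 63.69°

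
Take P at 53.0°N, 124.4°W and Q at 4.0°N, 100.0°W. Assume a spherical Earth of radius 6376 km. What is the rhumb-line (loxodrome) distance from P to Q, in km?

5905 km

Rhumb course C = atan2(Δλ, Δψ) with Δψ = ln[tan(π/4+φ₂/2)/tan(π/4+φ₁/2)] = -1.0250, Δλ = +0.4259 → C = 157.44°
d = R·|Δφ| / |cos C| = 6376·0.85521 / 0.92346 = 5905 km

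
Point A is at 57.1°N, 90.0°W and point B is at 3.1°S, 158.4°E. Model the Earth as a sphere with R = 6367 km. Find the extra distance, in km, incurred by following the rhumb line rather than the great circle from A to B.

Great circle: cos σ = sin φ₁ sin φ₂ + cos φ₁ cos φ₂ cos Δλ,  σ = 1.8184 rad → d_gc = 11577.67 km
Rhumb line: Δψ = -1.2740, q = Δφ/Δψ = 0.8247, d_rh = R√(Δφ²+q²Δλ²) = 12221.18 km
Excess = 12221.18 − 11577.67 = 643.51 ≈ 644 km

644 km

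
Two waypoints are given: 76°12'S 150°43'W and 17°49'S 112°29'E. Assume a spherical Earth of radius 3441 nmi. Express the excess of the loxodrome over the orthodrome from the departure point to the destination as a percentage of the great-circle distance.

Great circle: σ = 1.2971 rad → d_gc = Rσ = 4463.5 nmi
Rhumb: Δφ = +1.0190, Δλ = -1.6895, Δψ = +1.7958, q = Δφ/Δψ = 0.5674 → d_rh = R√(Δφ²+q²Δλ²) = 4814.2 nmi
Excess = (4814.2 − 4463.5) / 4463.5 = 350.7 / 4463.5 = 7.86% ≈ 7.9%

7.9%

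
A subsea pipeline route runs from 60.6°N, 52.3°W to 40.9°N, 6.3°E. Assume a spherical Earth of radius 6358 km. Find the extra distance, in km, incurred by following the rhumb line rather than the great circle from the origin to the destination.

125 km

Great circle: cos σ = sin φ₁ sin φ₂ + cos φ₁ cos φ₂ cos Δλ,  σ = 0.7017 rad → d_gc = 4461.5 km
Rhumb line: Δψ = -0.5545, q = Δφ/Δψ = 0.6200, d_rh = R√(Δφ²+q²Δλ²) = 4586.4 km
Excess = 4586.4 − 4461.5 = 124.9 ≈ 125 km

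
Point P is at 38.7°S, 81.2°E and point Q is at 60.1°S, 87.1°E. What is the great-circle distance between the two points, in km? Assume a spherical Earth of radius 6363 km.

cos σ = sin φ₁ sin φ₂ + cos φ₁ cos φ₂ cos Δλ
      = sin(-38.70°)sin(-60.10°) + cos(-38.70°)cos(-60.10°)cos(5.90°) = 0.9290
σ = 21.721° → d = Rσ = 6363·0.37911 = 2412 km

2412 km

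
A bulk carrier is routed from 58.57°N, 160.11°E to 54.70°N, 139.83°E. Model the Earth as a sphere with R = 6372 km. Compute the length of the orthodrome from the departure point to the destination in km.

Haversine: a = sin²(Δφ/2)+cos φ₁ cos φ₂ sin²(Δλ/2) = 0.01048;  σ = 2·atan2(√a,√(1−a))
σ = 11.751° → d = Rσ = 6372·0.20510 = 1307 km

1307 km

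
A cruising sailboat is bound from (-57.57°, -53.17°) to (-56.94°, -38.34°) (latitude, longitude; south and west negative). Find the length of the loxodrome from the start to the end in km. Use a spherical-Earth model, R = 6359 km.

Δψ = ln[tan(π/4+φ₂/2)/tan(π/4+φ₁/2)] = +0.0203;  Δφ = +0.0110 rad,  Δλ = +0.2588 rad
q = Δφ/Δψ = 0.5409
d = R·√(Δφ² + q²Δλ²) = 6359·0.14043 = 893 km

893 km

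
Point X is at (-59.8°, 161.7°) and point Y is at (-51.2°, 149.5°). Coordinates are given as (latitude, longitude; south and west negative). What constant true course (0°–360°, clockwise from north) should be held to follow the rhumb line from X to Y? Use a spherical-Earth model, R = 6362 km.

321.4°

Δψ = ln[tan(π/4+φ₂/2)/tan(π/4+φ₁/2)] = +0.2663
Δλ = -0.2129 rad (taken the short way round)
course = atan2(Δλ, Δψ) = 321.36°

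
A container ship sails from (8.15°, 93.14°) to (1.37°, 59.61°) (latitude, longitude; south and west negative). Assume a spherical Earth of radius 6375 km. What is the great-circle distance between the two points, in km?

3791 km

Haversine: a = sin²(Δφ/2)+cos φ₁ cos φ₂ sin²(Δλ/2) = 0.08583;  σ = 2·atan2(√a,√(1−a))
σ = 34.072° → d = Rσ = 6375·0.59467 = 3791 km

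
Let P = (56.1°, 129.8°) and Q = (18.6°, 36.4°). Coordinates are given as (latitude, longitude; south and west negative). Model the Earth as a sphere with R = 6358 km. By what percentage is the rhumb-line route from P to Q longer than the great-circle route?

Great circle: σ = 1.3352 rad → d_gc = Rσ = 8489.4 km
Rhumb: Δφ = -0.6545, Δλ = -1.6301, Δψ = -0.8577, q = Δφ/Δψ = 0.7631 → d_rh = R√(Δφ²+q²Δλ²) = 8937.0 km
Excess = (8937.0 − 8489.4) / 8489.4 = 447.6 / 8489.4 = 5.27% ≈ 5.3%

5.3%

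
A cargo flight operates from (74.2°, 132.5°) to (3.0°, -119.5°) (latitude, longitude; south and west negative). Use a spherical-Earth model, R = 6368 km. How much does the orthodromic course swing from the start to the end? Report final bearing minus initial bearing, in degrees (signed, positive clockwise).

+93.1°

Initial bearing θ₁ = atan2(sin Δλ cos φ₂, cos φ₁ sin φ₂ − sin φ₁ cos φ₂ cos Δλ) = 71.86°
Final bearing θ₂ = (initial bearing from the destination back to the start) + 180° = 164.98°
Δθ = θ₂ − θ₁ = +93.1°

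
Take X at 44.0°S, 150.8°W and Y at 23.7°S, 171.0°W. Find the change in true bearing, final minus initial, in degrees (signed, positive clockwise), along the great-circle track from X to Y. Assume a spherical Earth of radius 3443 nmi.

At departure: θ₁ = atan2(sin Δλ cos φ₂, cos φ₁ sin φ₂ − sin φ₁ cos φ₂ cos Δλ) = 314.23°
At arrival: θ₂ = atan2(sin Δλ cos φ₁, −cos φ₂ sin φ₁ + sin φ₂ cos φ₁ cos Δλ) = 325.74°
Δθ = θ₂ − θ₁ = +11.5°

+11.5°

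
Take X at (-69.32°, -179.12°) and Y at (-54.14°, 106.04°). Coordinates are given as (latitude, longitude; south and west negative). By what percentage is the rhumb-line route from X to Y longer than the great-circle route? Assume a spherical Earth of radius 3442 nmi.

Great circle: σ = 0.6227 rad → d_gc = Rσ = 2143.2 nmi
Rhumb: Δφ = +0.2649, Δλ = -1.3062, Δψ = +0.5729, q = Δφ/Δψ = 0.4624 → d_rh = R√(Δφ²+q²Δλ²) = 2270.3 nmi
Excess = (2270.3 − 2143.2) / 2143.2 = 127.1 / 2143.2 = 5.93% ≈ 5.9%

5.9%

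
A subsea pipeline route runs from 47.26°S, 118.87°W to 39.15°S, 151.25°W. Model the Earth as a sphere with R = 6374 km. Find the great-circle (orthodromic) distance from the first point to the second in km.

2753 km

cos σ = sin φ₁ sin φ₂ + cos φ₁ cos φ₂ cos Δλ
      = sin(-47.26°)sin(-39.15°) + cos(-47.26°)cos(-39.15°)cos(-32.38°) = 0.9082
σ = 24.747° → d = Rσ = 6374·0.43191 = 2753 km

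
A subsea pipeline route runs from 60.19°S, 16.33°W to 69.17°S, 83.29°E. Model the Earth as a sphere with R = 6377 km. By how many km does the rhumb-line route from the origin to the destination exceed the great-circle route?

501 km

Great circle: cos σ = sin φ₁ sin φ₂ + cos φ₁ cos φ₂ cos Δλ,  σ = 0.6738 rad → d_gc = 4297.1 km
Rhumb line: Δψ = -0.3703, q = Δφ/Δψ = 0.4233, d_rh = R√(Δφ²+q²Δλ²) = 4798.5 km
Excess = 4798.5 − 4297.1 = 501.4 ≈ 501 km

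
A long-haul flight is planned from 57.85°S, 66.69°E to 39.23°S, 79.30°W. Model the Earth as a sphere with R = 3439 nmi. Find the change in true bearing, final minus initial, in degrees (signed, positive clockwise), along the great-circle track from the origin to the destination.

+136.1°

At departure: θ₁ = atan2(sin Δλ cos φ₂, cos φ₁ sin φ₂ − sin φ₁ cos φ₂ cos Δλ) = 206.21°
At arrival: θ₂ = atan2(sin Δλ cos φ₁, −cos φ₂ sin φ₁ + sin φ₂ cos φ₁ cos Δλ) = 342.34°
Δθ = θ₂ − θ₁ = +136.1°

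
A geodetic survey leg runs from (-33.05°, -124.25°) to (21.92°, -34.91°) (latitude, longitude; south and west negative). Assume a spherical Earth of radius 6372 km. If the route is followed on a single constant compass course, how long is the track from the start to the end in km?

11292 km

Δψ = ln[tan(π/4+φ₂/2)/tan(π/4+φ₁/2)] = +1.0040;  Δφ = +0.9594 rad,  Δλ = +1.5593 rad
q = Δφ/Δψ = 0.9556
d = R·√(Δφ² + q²Δλ²) = 6372·1.77214 = 11292 km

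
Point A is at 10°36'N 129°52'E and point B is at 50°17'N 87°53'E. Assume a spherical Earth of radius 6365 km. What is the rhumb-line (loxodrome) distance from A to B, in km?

Δψ = ln[tan(π/4+φ₂/2)/tan(π/4+φ₁/2)] = +0.8323;  Δφ = +0.6926 rad,  Δλ = -0.7327 rad
q = Δφ/Δψ = 0.8321
d = R·√(Δφ² + q²Δλ²) = 6365·0.92276 = 5873 km

5873 km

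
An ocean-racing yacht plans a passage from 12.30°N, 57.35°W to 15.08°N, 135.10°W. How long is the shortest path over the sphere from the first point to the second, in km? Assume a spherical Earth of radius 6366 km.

8354 km

Haversine: a = sin²(Δφ/2)+cos φ₁ cos φ₂ sin²(Δλ/2) = 0.37220;  σ = 2·atan2(√a,√(1−a))
σ = 75.191° → d = Rσ = 6366·1.31234 = 8354 km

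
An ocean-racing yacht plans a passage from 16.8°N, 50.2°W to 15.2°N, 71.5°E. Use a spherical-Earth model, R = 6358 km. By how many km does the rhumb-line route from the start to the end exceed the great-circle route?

Great circle: cos σ = sin φ₁ sin φ₂ + cos φ₁ cos φ₂ cos Δλ,  σ = 1.9929 rad → d_gc = 12670.8 km
Rhumb line: Δψ = -0.0291, q = Δφ/Δψ = 0.9612, d_rh = R√(Δφ²+q²Δλ²) = 12982.4 km
Excess = 12982.4 − 12670.8 = 311.6 ≈ 312 km

312 km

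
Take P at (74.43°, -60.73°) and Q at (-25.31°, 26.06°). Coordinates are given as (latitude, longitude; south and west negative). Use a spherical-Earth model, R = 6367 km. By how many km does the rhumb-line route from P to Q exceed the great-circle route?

427 km

Great circle: cos σ = sin φ₁ sin φ₂ + cos φ₁ cos φ₂ cos Δλ,  σ = 1.9804 rad → d_gc = 12609.2 km
Rhumb line: Δψ = -2.4467, q = Δφ/Δψ = 0.7115, d_rh = R√(Δφ²+q²Δλ²) = 13035.8 km
Excess = 13035.8 − 12609.2 = 426.6 ≈ 427 km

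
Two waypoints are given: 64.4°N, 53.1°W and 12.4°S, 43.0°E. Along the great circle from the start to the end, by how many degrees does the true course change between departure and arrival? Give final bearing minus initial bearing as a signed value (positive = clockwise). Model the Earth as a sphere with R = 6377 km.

+63.8°

At departure: θ₁ = atan2(sin Δλ cos φ₂, cos φ₁ sin φ₂ − sin φ₁ cos φ₂ cos Δλ) = 89.95°
At arrival: θ₂ = atan2(sin Δλ cos φ₁, −cos φ₂ sin φ₁ + sin φ₂ cos φ₁ cos Δλ) = 153.74°
Δθ = θ₂ − θ₁ = +63.8°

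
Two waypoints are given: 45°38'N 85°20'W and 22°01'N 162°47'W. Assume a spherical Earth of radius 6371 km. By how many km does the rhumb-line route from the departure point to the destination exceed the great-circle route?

Great circle: cos σ = sin φ₁ sin φ₂ + cos φ₁ cos φ₂ cos Δλ,  σ = 1.1496 rad → d_gc = 7324.1 km
Rhumb line: Δψ = -0.5030, q = Δφ/Δψ = 0.8194, d_rh = R√(Δφ²+q²Δλ²) = 7529.9 km
Excess = 7529.9 − 7324.1 = 205.8 ≈ 206 km

206 km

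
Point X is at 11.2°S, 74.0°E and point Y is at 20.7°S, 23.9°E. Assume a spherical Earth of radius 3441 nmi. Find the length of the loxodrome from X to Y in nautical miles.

Rhumb course C = atan2(Δλ, Δψ) with Δψ = ln[tan(π/4+φ₂/2)/tan(π/4+φ₁/2)] = -0.1727, Δλ = -0.8744 → C = 258.83°
d = R·|Δφ| / |cos C| = 3441·0.16581 / 0.19374 = 2945 nmi

2945 nmi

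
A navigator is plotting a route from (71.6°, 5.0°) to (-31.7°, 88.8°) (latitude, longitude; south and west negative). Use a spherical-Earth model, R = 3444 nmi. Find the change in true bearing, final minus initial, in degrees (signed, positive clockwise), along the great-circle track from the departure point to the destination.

At departure: θ₁ = atan2(sin Δλ cos φ₂, cos φ₁ sin φ₂ − sin φ₁ cos φ₂ cos Δλ) = 106.66°
At arrival: θ₂ = atan2(sin Δλ cos φ₁, −cos φ₂ sin φ₁ + sin φ₂ cos φ₁ cos Δλ) = 159.18°
Δθ = θ₂ − θ₁ = +52.5°

+52.5°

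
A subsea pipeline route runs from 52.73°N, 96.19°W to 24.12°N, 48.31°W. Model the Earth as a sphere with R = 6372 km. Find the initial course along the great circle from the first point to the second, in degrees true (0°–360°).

θ = atan2( sin Δλ·cos φ₂ ,  cos φ₁ sin φ₂ − sin φ₁ cos φ₂ cos Δλ )
  = atan2(+0.6770, -0.2397) = 109.49°

109.5°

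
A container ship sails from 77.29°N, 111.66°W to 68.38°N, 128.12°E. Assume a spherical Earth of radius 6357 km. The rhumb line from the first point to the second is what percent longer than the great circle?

19.4%

Great circle: σ = 0.5235 rad → d_gc = Rσ = 3328.0 km
Rhumb: Δφ = -0.1555, Δλ = -2.0982, Δψ = -0.5391, q = Δφ/Δψ = 0.2885 → d_rh = R√(Δφ²+q²Δλ²) = 3972.7 km
Excess = (3972.7 − 3328.0) / 3328.0 = 644.7 / 3328.0 = 19.37% ≈ 19.4%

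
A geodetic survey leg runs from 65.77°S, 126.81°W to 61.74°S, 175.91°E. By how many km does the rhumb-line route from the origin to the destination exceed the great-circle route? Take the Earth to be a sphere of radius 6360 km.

Great circle: cos σ = sin φ₁ sin φ₂ + cos φ₁ cos φ₂ cos Δλ,  σ = 0.4317 rad → d_gc = 2745.7 km
Rhumb line: Δψ = +0.1594, q = Δφ/Δψ = 0.4414, d_rh = R√(Δφ²+q²Δλ²) = 2841.8 km
Excess = 2841.8 − 2745.7 = 96.1 ≈ 96 km

96 km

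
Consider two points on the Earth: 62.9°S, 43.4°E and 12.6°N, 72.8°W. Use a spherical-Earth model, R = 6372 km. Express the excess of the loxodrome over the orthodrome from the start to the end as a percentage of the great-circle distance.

Great circle: σ = 1.9719 rad → d_gc = Rσ = 12565.2 km
Rhumb: Δφ = +1.3177, Δλ = -2.0281, Δψ = +1.6447, q = Δφ/Δψ = 0.8012 → d_rh = R√(Δφ²+q²Δλ²) = 13330.7 km
Excess = (13330.7 − 12565.2) / 12565.2 = 765.5 / 12565.2 = 6.09% ≈ 6.1%

6.1%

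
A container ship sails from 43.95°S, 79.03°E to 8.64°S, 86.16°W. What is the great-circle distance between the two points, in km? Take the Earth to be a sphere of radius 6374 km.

Haversine: a = sin²(Δφ/2)+cos φ₁ cos φ₂ sin²(Δλ/2) = 0.79193;  σ = 2·atan2(√a,√(1−a))
σ = 125.723° → d = Rσ = 6374·2.19428 = 13986 km

13986 km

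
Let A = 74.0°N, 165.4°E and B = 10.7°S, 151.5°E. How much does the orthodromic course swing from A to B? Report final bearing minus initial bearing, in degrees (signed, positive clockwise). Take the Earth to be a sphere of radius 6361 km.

-9.9°

At departure: θ₁ = atan2(sin Δλ cos φ₂, cos φ₁ sin φ₂ − sin φ₁ cos φ₂ cos Δλ) = 193.70°
At arrival: θ₂ = atan2(sin Δλ cos φ₁, −cos φ₂ sin φ₁ + sin φ₂ cos φ₁ cos Δλ) = 183.81°
Δθ = θ₂ − θ₁ = -9.9°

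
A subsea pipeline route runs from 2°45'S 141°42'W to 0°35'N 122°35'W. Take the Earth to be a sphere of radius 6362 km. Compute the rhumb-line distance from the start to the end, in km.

2154 km

Rhumb course C = atan2(Δλ, Δψ) with Δψ = ln[tan(π/4+φ₂/2)/tan(π/4+φ₁/2)] = +0.0582, Δλ = +0.3336 → C = 80.11°
d = R·|Δφ| / |cos C| = 6362·0.05818 / 0.17183 = 2154 km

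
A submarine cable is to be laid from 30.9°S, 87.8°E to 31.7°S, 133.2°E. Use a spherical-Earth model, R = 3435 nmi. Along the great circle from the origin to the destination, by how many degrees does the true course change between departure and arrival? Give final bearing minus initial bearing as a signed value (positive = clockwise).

-24.5°

At departure: θ₁ = atan2(sin Δλ cos φ₂, cos φ₁ sin φ₂ − sin φ₁ cos φ₂ cos Δλ) = 103.38°
At arrival: θ₂ = atan2(sin Δλ cos φ₁, −cos φ₂ sin φ₁ + sin φ₂ cos φ₁ cos Δλ) = 78.86°
Δθ = θ₂ − θ₁ = -24.5°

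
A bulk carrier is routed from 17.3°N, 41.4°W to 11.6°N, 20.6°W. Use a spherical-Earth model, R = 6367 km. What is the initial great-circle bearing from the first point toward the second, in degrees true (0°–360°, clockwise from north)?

θ = atan2( sin Δλ·cos φ₂ ,  cos φ₁ sin φ₂ − sin φ₁ cos φ₂ cos Δλ )
  = atan2(+0.3479, -0.0803) = 103.00°

103.0°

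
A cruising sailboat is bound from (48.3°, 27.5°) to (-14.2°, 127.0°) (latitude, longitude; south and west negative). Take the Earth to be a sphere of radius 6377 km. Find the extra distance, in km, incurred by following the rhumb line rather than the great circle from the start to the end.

Great circle: cos σ = sin φ₁ sin φ₂ + cos φ₁ cos φ₂ cos Δλ,  σ = 1.8646 rad → d_gc = 11890.6 km
Rhumb line: Δψ = -1.2157, q = Δφ/Δψ = 0.8973, d_rh = R√(Δφ²+q²Δλ²) = 12129.5 km
Excess = 12129.5 − 11890.6 = 238.9 ≈ 239 km

239 km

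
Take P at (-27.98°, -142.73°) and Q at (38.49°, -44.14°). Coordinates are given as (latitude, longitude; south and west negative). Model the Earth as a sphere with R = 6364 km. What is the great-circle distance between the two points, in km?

Haversine: a = sin²(Δφ/2)+cos φ₁ cos φ₂ sin²(Δλ/2) = 0.69762;  σ = 2·atan2(√a,√(1−a))
σ = 113.281° → d = Rσ = 6364·1.97713 = 12582 km

12582 km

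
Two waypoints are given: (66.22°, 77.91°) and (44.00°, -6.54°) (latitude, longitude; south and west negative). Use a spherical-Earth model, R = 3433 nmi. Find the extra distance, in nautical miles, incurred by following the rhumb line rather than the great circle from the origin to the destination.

198 nmi

Great circle: cos σ = sin φ₁ sin φ₂ + cos φ₁ cos φ₂ cos Δλ,  σ = 0.8450 rad → d_gc = 2900.9 nmi
Rhumb line: Δψ = -0.7011, q = Δφ/Δψ = 0.5531, d_rh = R√(Δφ²+q²Δλ²) = 3099.3 nmi
Excess = 3099.3 − 2900.9 = 198.4 ≈ 198 nmi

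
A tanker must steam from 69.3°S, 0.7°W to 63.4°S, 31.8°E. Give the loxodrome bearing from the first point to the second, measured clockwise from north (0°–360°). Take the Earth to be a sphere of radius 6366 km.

Δψ = ln[tan(π/4+φ₂/2)/tan(π/4+φ₁/2)] = +0.2580
Δλ = +0.5672 rad (taken the short way round)
course = atan2(Δλ, Δψ) = 65.54°

65.5°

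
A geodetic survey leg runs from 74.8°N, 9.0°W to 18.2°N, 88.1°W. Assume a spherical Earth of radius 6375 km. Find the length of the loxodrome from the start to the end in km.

Δψ = ln[tan(π/4+φ₂/2)/tan(π/4+φ₁/2)] = -1.6911;  Δφ = -0.9879 rad,  Δλ = -1.3806 rad
q = Δφ/Δψ = 0.5842
d = R·√(Δφ² + q²Δλ²) = 6375·1.27525 = 8130 km

8130 km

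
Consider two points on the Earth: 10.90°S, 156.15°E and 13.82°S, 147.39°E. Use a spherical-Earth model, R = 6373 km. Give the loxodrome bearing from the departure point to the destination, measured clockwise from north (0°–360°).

251.2°

Δψ = ln[tan(π/4+φ₂/2)/tan(π/4+φ₁/2)] = -0.0522
Δλ = -0.1529 rad (taken the short way round)
course = atan2(Δλ, Δψ) = 251.16°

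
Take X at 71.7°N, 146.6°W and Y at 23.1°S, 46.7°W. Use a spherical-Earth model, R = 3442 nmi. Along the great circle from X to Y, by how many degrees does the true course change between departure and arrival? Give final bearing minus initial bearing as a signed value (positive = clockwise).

+71.8°

At departure: θ₁ = atan2(sin Δλ cos φ₂, cos φ₁ sin φ₂ − sin φ₁ cos φ₂ cos Δλ) = 88.30°
At arrival: θ₂ = atan2(sin Δλ cos φ₁, −cos φ₂ sin φ₁ + sin φ₂ cos φ₁ cos Δλ) = 160.05°
Δθ = θ₂ − θ₁ = +71.8°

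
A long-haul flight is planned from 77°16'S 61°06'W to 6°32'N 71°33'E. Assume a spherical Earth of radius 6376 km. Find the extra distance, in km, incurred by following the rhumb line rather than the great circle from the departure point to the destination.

1523 km

Great circle: cos σ = sin φ₁ sin φ₂ + cos φ₁ cos φ₂ cos Δλ,  σ = 1.8331 rad → d_gc = 11688.1 km
Rhumb line: Δψ = +2.3073, q = Δφ/Δψ = 0.6339, d_rh = R√(Δφ²+q²Δλ²) = 13210.7 km
Excess = 13210.7 − 11688.1 = 1522.6 ≈ 1523 km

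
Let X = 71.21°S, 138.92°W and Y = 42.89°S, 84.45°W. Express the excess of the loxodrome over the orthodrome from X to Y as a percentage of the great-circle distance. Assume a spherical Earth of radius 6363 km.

2.8%

Great circle: σ = 0.6738 rad → d_gc = Rσ = 4287.3 km
Rhumb: Δφ = +0.4943, Δλ = +0.9507, Δψ = +0.9688, q = Δφ/Δψ = 0.5102 → d_rh = R√(Δφ²+q²Δλ²) = 4406.4 km
Excess = (4406.4 − 4287.3) / 4287.3 = 119.1 / 4287.3 = 2.78% ≈ 2.8%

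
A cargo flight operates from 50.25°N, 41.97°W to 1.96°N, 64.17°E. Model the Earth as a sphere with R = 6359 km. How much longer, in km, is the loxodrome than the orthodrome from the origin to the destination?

477 km

Great circle: cos σ = sin φ₁ sin φ₂ + cos φ₁ cos φ₂ cos Δλ,  σ = 1.7227 rad → d_gc = 10954.9 km
Rhumb line: Δψ = -0.9833, q = Δφ/Δψ = 0.8572, d_rh = R√(Δφ²+q²Δλ²) = 11431.5 km
Excess = 11431.5 − 10954.9 = 476.6 ≈ 477 km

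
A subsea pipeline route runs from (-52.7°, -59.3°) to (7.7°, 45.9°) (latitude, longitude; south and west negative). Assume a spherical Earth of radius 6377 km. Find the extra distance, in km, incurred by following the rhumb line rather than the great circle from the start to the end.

Great circle: cos σ = sin φ₁ sin φ₂ + cos φ₁ cos φ₂ cos Δλ,  σ = 1.8380 rad → d_gc = 11720.9 km
Rhumb line: Δψ = +1.2210, q = Δφ/Δψ = 0.8634, d_rh = R√(Δφ²+q²Δλ²) = 12140.5 km
Excess = 12140.5 − 11720.9 = 419.6 ≈ 420 km

420 km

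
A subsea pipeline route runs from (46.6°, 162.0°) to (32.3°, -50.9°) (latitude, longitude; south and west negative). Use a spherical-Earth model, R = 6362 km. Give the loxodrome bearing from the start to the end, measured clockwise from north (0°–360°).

Δψ = ln[tan(π/4+φ₂/2)/tan(π/4+φ₁/2)] = -0.3252
Δλ = +2.5674 rad (taken the short way round)
course = atan2(Δλ, Δψ) = 97.22°

97.2°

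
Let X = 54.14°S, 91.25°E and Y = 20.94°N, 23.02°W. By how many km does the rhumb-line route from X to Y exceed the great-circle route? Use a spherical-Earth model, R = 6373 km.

Great circle: cos σ = sin φ₁ sin φ₂ + cos φ₁ cos φ₂ cos Δλ,  σ = 2.1113 rad → d_gc = 13455.1 km
Rhumb line: Δψ = +1.5022, q = Δφ/Δψ = 0.8723, d_rh = R√(Δφ²+q²Δλ²) = 13880.4 km
Excess = 13880.4 − 13455.1 = 425.3 ≈ 425 km

425 km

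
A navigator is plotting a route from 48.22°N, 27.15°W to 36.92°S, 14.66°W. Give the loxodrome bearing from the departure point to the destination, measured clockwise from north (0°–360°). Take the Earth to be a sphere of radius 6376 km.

Meridional parts: M(φ₁)=+0.9632, M(φ₂)=-0.6942 → ΔM = -1.6575;  Δλ = +0.2180 rad
tan C = Δλ / ΔM = -0.1315 → C = 172.51°

172.5°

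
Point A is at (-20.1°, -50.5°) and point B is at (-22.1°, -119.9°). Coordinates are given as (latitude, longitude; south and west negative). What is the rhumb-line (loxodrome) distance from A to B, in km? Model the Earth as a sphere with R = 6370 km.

7201 km

Δψ = ln[tan(π/4+φ₂/2)/tan(π/4+φ₁/2)] = -0.0374;  Δφ = -0.0349 rad,  Δλ = -1.2113 rad
q = Δφ/Δψ = 0.9329
d = R·√(Δφ² + q²Δλ²) = 6370·1.13051 = 7201 km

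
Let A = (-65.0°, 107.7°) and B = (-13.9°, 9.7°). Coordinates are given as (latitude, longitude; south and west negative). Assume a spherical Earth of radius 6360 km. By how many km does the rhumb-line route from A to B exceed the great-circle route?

592 km

Great circle: cos σ = sin φ₁ sin φ₂ + cos φ₁ cos φ₂ cos Δλ,  σ = 1.4095 rad → d_gc = 8964.2 km
Rhumb line: Δψ = +1.2614, q = Δφ/Δψ = 0.7070, d_rh = R√(Δφ²+q²Δλ²) = 9556.6 km
Excess = 9556.6 − 8964.2 = 592.4 ≈ 592 km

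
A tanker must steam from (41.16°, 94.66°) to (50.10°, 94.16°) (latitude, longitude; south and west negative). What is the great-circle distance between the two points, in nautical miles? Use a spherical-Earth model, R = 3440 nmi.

537 nmi

Haversine: a = sin²(Δφ/2)+cos φ₁ cos φ₂ sin²(Δλ/2) = 0.00608;  σ = 2·atan2(√a,√(1−a))
σ = 8.947° → d = Rσ = 3440·0.15615 = 537 nmi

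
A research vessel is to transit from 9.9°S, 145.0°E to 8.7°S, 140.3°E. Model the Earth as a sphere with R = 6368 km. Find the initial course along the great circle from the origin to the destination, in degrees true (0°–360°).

N = sin Δλ·cos φ₂ = -0.0810;  D = cos φ₁ sin φ₂ − sin φ₁ cos φ₂ cos Δλ = +0.0204
initial course = atan2(N, D) = 284.12°

284.1°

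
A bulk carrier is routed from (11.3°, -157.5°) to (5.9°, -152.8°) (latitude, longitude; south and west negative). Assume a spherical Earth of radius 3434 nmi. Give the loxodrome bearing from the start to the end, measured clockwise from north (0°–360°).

139.3°

Δψ = ln[tan(π/4+φ₂/2)/tan(π/4+φ₁/2)] = -0.0954
Δλ = +0.0820 rad (taken the short way round)
course = atan2(Δλ, Δψ) = 139.30°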